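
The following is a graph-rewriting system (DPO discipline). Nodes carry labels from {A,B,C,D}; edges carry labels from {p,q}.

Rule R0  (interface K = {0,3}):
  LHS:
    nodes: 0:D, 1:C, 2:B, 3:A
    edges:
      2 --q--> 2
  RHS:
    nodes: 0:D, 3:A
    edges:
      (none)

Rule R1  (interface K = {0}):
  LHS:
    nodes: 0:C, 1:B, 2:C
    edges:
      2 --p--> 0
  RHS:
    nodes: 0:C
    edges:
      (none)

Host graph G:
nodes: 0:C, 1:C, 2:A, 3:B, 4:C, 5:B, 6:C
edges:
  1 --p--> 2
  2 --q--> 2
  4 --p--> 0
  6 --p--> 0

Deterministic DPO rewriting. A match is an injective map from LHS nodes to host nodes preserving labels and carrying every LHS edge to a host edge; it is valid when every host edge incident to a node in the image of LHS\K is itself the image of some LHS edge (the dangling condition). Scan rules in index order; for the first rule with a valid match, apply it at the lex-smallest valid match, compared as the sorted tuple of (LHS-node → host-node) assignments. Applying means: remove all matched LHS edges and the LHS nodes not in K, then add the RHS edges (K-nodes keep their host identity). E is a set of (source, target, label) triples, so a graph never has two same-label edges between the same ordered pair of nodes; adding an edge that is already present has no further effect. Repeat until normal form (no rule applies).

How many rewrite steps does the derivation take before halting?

[0] host  ⇒  7 nodes, 4 edges  {1-p->2 2-q->2 4-p->0 6-p->0}
[1] R1 @ {0↦0, 1↦3, 2↦4}  ⇒  5 nodes, 3 edges  {1-p->2 2-q->2 6-p->0}
[2] R1 @ {0↦0, 1↦5, 2↦6}  ⇒  3 nodes, 2 edges  {1-p->2 2-q->2}
halt: no rule applies after step 2

Answer: 2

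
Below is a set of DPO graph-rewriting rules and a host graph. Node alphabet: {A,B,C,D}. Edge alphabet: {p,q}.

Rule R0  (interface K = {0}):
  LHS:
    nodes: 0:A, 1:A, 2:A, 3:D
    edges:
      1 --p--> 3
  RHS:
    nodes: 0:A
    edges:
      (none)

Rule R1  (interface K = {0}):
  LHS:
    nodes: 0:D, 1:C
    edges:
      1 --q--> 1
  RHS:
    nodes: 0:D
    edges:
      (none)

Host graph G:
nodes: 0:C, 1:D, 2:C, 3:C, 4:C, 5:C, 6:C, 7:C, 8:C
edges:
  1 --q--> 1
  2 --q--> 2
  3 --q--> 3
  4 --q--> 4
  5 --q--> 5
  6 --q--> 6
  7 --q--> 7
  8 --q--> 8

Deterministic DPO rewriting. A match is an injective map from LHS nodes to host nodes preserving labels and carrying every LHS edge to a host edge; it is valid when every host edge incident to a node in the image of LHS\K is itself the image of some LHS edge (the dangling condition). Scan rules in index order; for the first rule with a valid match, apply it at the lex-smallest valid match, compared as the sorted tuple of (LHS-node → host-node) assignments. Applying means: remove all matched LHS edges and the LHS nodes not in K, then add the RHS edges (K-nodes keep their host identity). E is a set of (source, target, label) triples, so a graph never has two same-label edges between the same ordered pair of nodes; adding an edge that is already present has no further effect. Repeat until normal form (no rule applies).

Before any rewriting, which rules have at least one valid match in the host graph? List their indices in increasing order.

Answer: [R1]

Steps:
R0: no valid match — LHS pattern not found
R1: 7 valid matches — {0↦1, 1↦2}, {0↦1, 1↦3}, {0↦1, 1↦4} (+4 more)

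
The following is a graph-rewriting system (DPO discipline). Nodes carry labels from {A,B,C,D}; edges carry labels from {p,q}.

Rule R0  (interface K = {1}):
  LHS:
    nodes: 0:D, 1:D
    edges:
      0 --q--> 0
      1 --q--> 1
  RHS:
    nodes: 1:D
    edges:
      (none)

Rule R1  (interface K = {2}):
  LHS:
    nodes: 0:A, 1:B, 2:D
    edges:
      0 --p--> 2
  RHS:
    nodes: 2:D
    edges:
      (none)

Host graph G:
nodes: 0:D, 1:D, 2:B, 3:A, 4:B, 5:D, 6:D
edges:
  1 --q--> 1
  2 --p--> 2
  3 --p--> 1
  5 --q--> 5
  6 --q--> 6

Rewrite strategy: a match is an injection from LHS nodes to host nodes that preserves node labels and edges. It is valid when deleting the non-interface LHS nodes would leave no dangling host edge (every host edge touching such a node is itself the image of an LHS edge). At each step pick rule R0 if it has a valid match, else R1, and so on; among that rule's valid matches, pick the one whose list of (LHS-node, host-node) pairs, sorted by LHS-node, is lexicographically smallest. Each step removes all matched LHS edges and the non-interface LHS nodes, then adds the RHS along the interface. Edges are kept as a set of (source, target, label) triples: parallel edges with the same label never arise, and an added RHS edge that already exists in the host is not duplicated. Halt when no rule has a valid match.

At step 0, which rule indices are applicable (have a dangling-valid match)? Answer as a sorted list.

R0: 4 valid matches — {0↦5, 1↦1}, {0↦5, 1↦6}, {0↦6, 1↦1} (+1 more)
R1: 1 valid match — {0↦3, 1↦4, 2↦1}

Answer: [R0,R1]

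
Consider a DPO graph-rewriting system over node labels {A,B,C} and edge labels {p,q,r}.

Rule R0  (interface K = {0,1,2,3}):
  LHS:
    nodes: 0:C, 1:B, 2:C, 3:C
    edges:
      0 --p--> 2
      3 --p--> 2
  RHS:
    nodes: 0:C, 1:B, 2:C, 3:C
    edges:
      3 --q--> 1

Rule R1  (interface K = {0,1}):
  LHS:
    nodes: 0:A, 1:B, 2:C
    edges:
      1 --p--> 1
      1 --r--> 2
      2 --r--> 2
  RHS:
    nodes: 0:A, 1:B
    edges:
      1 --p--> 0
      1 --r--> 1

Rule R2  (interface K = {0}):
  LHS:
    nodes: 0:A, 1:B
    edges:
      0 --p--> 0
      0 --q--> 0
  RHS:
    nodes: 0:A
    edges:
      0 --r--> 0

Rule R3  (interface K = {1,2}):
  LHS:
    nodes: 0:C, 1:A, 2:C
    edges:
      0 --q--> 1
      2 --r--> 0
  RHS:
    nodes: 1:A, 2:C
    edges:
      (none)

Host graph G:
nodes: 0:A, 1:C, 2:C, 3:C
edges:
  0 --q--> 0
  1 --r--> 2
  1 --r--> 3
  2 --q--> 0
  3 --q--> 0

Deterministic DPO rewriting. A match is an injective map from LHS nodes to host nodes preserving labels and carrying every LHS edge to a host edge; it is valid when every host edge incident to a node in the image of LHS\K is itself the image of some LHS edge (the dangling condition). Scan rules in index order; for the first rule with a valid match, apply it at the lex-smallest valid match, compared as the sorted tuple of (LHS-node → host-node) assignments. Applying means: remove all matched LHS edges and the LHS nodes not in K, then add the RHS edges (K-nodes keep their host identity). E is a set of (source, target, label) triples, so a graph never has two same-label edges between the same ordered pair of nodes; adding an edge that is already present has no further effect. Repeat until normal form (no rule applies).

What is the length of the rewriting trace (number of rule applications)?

Answer: 2

Steps:
initial: |V|=4 |E|=5  E = 0-q->0 1-r->2 1-r->3 2-q->0 3-q->0
step 1: apply R3 at {0↦2, 1↦0, 2↦1}  → |V|=3 |E|=3  E = 0-q->0 1-r->3 3-q->0
step 2: apply R3 at {0↦3, 1↦0, 2↦1}  → |V|=2 |E|=1  E = 0-q->0
normal form: no rule applies after step 2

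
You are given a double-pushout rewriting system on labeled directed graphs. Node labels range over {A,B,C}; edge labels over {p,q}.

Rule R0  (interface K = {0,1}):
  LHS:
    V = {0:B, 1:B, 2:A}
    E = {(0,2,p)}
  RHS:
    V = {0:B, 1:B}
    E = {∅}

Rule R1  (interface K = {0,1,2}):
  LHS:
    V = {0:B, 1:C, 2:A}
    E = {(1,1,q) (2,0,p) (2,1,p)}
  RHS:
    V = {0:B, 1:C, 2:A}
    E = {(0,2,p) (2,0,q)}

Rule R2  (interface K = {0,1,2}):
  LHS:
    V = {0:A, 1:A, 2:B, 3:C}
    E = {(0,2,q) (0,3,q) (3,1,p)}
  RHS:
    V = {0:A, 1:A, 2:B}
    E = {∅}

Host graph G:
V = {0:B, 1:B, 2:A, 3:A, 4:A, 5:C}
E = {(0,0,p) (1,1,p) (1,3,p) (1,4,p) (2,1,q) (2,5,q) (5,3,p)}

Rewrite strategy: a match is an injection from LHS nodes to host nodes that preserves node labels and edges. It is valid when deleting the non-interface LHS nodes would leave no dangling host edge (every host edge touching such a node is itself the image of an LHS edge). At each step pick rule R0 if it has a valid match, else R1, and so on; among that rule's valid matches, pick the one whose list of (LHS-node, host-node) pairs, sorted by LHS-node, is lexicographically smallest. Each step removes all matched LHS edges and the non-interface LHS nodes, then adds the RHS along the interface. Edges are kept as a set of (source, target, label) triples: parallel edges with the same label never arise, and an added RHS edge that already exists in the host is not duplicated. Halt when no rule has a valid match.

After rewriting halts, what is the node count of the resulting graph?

[0] host  ⇒  6 nodes, 7 edges  {0-p->0 1-p->1 1-p->3 1-p->4 2-q->1 2-q->5 5-p->3}
[1] R0 @ {0↦1, 1↦0, 2↦4}  ⇒  5 nodes, 6 edges  {0-p->0 1-p->1 1-p->3 2-q->1 2-q->5 5-p->3}
[2] R2 @ {0↦2, 1↦3, 2↦1, 3↦5}  ⇒  4 nodes, 3 edges  {0-p->0 1-p->1 1-p->3}
[3] R0 @ {0↦1, 1↦0, 2↦3}  ⇒  3 nodes, 2 edges  {0-p->0 1-p->1}
final graph: no rule applies after step 3
NF nodes: {0:B, 1:B, 2:A}

Answer: 3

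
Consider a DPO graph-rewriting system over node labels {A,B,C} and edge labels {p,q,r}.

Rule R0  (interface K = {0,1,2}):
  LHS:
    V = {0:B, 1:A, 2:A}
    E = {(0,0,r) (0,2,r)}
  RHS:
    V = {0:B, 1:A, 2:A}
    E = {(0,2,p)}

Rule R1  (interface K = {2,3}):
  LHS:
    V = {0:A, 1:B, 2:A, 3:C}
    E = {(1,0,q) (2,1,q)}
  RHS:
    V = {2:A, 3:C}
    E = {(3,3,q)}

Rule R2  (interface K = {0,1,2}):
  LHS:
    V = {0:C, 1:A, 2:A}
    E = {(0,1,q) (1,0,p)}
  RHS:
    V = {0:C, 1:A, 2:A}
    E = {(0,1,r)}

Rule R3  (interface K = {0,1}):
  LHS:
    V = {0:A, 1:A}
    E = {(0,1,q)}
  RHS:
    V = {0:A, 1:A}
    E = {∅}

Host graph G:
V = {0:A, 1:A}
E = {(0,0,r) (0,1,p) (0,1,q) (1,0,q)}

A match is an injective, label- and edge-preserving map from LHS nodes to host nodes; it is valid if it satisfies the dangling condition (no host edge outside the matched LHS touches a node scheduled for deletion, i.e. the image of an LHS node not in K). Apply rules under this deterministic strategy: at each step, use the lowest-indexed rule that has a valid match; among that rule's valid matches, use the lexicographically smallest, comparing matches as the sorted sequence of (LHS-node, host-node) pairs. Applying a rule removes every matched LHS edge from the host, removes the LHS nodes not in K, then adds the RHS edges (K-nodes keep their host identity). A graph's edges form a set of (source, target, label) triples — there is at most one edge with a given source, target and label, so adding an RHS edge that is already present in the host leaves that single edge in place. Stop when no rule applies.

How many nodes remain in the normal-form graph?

Answer: 2

Derivation:
initial: |V|=2 |E|=4  E = 0-r->0 0-p->1 0-q->1 1-q->0
step 1: apply R3 at {0↦0, 1↦1}  → |V|=2 |E|=3  E = 0-r->0 0-p->1 1-q->0
step 2: apply R3 at {0↦1, 1↦0}  → |V|=2 |E|=2  E = 0-r->0 0-p->1
final graph: no rule applies after step 2
NF nodes: {0:A, 1:A}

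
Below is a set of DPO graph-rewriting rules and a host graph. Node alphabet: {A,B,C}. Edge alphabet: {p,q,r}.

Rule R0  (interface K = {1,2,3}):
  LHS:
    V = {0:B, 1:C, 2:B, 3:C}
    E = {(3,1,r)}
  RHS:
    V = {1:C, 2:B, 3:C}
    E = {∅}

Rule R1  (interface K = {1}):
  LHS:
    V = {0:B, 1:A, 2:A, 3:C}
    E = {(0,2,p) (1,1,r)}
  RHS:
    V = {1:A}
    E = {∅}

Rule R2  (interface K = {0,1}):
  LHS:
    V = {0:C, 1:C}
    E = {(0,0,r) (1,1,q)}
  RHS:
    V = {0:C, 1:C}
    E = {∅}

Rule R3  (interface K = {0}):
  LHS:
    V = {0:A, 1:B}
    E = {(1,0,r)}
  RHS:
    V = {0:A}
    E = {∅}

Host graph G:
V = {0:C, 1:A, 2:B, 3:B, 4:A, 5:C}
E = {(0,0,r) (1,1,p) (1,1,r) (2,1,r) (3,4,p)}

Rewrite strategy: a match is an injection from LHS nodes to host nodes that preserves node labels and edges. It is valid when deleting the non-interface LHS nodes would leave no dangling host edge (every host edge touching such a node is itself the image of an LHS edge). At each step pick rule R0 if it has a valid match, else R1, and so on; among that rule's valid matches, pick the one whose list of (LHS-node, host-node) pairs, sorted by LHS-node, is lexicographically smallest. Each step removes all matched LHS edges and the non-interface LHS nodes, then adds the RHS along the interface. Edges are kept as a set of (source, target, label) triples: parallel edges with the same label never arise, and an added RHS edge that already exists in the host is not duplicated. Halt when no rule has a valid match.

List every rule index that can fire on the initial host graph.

R0: no valid match — LHS pattern not found
R1: 1 valid match — {0↦3, 1↦1, 2↦4, 3↦5}
R2: no valid match — LHS pattern not found
R3: 1 valid match — {0↦1, 1↦2}

Answer: [R1,R3]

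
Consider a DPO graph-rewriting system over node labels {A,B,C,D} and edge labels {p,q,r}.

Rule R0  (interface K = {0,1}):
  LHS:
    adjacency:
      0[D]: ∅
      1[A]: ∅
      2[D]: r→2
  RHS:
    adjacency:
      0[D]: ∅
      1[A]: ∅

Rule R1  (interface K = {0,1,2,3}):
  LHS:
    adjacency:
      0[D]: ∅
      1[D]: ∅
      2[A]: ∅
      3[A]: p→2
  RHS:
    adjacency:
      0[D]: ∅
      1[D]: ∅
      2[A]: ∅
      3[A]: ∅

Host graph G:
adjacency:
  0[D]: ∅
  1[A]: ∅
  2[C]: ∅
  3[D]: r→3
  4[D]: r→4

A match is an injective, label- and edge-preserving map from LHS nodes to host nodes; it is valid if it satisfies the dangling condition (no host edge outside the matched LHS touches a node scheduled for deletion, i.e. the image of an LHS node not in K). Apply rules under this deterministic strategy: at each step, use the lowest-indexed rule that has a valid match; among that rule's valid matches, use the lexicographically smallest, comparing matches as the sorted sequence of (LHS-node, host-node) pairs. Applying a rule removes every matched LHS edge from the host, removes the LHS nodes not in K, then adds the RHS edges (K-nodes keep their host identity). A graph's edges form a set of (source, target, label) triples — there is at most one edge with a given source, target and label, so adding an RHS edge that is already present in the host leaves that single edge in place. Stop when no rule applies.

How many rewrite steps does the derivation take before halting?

[0] host  ⇒  5 nodes, 2 edges  {3-r->3 4-r->4}
[1] R0 @ {0↦0, 1↦1, 2↦3}  ⇒  4 nodes, 1 edges  {4-r->4}
[2] R0 @ {0↦0, 1↦1, 2↦4}  ⇒  3 nodes, 0 edges  {∅}
normal form: no rule applies after step 2

Answer: 2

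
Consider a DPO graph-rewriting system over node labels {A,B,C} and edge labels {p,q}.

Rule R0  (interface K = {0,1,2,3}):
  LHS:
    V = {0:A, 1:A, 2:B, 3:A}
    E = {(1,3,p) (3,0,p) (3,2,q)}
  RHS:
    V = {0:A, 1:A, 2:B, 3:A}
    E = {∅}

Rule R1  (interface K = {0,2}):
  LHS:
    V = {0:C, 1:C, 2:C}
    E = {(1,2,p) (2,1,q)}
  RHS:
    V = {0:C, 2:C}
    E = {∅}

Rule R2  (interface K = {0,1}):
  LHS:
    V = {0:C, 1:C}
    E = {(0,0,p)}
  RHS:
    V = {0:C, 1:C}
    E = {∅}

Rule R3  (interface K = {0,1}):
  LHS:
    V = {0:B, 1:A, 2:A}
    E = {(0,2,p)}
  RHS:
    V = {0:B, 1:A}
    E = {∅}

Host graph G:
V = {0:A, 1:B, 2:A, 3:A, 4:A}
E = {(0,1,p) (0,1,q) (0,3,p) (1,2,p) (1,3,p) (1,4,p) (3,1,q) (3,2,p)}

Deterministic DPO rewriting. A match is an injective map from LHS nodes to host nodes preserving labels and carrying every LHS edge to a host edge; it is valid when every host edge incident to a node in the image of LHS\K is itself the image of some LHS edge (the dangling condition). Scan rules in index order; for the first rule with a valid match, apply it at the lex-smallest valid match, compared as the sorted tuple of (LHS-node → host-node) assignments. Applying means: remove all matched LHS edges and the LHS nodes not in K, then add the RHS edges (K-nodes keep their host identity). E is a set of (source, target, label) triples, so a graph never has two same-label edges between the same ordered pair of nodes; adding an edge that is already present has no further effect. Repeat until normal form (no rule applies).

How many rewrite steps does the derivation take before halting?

[0] host  ⇒  5 nodes, 8 edges  {0-p->1 0-q->1 0-p->3 1-p->2 1-p->3 1-p->4 3-q->1 3-p->2}
[1] R0 @ {0↦2, 1↦0, 2↦1, 3↦3}  ⇒  5 nodes, 5 edges  {0-p->1 0-q->1 1-p->2 1-p->3 1-p->4}
[2] R3 @ {0↦1, 1↦0, 2↦2}  ⇒  4 nodes, 4 edges  {0-p->1 0-q->1 1-p->3 1-p->4}
[3] R3 @ {0↦1, 1↦0, 2↦3}  ⇒  3 nodes, 3 edges  {0-p->1 0-q->1 1-p->4}
[4] R3 @ {0↦1, 1↦0, 2↦4}  ⇒  2 nodes, 2 edges  {0-p->1 0-q->1}
halt: no rule applies after step 4

Answer: 4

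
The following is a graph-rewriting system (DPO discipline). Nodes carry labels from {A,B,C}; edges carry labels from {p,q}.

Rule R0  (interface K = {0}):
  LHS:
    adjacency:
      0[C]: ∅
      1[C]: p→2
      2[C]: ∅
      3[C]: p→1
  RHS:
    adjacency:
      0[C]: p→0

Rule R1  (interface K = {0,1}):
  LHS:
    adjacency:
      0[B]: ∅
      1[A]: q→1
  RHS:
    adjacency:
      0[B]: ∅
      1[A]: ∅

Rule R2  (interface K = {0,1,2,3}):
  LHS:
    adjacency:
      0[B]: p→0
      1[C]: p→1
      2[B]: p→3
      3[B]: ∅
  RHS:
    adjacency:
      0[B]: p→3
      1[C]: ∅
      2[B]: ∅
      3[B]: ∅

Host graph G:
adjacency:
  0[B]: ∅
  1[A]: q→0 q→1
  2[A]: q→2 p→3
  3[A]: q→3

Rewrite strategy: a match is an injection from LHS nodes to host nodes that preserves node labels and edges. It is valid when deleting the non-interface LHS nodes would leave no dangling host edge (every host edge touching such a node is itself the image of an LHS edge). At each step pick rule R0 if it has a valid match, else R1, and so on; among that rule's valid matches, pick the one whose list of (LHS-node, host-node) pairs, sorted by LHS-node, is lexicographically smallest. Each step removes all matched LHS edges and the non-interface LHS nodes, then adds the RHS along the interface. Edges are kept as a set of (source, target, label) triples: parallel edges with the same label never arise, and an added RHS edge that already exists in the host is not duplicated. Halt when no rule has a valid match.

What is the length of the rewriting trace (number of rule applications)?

start.  V:4 E:5  edges: 1-q->0 1-q->1 2-q->2 2-p->3 3-q->3
1. fire R1 via {0↦0, 1↦1}  →  V:4 E:4  edges: 1-q->0 2-q->2 2-p->3 3-q->3
2. fire R1 via {0↦0, 1↦2}  →  V:4 E:3  edges: 1-q->0 2-p->3 3-q->3
3. fire R1 via {0↦0, 1↦3}  →  V:4 E:2  edges: 1-q->0 2-p->3
final graph: no rule applies after step 3

Answer: 3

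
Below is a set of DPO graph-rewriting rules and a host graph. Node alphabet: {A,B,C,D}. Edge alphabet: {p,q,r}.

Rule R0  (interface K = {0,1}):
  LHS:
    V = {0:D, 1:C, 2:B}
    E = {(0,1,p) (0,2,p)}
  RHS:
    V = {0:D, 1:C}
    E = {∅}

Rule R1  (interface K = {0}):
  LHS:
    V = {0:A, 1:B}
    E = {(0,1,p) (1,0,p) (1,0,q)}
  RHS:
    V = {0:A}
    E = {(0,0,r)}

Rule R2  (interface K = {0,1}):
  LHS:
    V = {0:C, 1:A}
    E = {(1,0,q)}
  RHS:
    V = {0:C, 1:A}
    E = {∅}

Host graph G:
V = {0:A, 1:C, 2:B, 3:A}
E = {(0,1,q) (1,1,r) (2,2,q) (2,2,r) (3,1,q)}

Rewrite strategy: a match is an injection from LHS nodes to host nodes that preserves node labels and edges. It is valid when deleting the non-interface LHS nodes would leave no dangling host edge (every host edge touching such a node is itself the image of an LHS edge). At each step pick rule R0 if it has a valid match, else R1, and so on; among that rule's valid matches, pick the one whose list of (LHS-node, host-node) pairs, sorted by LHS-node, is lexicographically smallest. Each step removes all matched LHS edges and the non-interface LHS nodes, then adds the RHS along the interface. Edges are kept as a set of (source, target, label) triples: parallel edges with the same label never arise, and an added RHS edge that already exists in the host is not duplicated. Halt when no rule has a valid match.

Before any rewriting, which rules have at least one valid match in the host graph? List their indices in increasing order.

R0: no valid match — LHS pattern not found
R1: no valid match — LHS pattern not found
R2: 2 valid matches — {0↦1, 1↦0}, {0↦1, 1↦3}

Answer: [R2]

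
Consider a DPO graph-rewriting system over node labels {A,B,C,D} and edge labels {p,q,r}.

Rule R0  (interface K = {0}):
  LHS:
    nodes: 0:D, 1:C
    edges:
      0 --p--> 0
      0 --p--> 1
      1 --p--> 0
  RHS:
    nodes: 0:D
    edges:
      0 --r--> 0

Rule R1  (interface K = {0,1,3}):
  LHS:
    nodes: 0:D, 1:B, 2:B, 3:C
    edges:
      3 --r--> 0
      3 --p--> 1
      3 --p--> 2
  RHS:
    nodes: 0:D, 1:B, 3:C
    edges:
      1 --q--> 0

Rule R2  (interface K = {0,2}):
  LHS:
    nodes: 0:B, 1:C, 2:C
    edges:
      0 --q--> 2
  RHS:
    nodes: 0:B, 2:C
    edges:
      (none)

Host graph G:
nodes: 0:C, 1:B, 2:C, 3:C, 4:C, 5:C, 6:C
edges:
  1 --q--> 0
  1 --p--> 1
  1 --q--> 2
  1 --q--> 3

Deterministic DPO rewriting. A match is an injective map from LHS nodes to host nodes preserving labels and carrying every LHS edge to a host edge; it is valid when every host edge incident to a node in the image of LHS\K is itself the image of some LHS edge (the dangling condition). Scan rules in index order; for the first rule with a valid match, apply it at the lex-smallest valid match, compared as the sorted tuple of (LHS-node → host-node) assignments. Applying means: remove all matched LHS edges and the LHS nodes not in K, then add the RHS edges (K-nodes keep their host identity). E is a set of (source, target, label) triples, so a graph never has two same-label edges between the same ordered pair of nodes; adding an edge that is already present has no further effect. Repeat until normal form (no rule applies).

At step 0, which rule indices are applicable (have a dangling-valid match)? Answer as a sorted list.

R0: no valid match — LHS pattern not found
R1: no valid match — LHS pattern not found
R2: 9 valid matches — {0↦1, 1↦4, 2↦0}, {0↦1, 1↦4, 2↦2}, {0↦1, 1↦4, 2↦3} (+6 more)

Answer: [R2]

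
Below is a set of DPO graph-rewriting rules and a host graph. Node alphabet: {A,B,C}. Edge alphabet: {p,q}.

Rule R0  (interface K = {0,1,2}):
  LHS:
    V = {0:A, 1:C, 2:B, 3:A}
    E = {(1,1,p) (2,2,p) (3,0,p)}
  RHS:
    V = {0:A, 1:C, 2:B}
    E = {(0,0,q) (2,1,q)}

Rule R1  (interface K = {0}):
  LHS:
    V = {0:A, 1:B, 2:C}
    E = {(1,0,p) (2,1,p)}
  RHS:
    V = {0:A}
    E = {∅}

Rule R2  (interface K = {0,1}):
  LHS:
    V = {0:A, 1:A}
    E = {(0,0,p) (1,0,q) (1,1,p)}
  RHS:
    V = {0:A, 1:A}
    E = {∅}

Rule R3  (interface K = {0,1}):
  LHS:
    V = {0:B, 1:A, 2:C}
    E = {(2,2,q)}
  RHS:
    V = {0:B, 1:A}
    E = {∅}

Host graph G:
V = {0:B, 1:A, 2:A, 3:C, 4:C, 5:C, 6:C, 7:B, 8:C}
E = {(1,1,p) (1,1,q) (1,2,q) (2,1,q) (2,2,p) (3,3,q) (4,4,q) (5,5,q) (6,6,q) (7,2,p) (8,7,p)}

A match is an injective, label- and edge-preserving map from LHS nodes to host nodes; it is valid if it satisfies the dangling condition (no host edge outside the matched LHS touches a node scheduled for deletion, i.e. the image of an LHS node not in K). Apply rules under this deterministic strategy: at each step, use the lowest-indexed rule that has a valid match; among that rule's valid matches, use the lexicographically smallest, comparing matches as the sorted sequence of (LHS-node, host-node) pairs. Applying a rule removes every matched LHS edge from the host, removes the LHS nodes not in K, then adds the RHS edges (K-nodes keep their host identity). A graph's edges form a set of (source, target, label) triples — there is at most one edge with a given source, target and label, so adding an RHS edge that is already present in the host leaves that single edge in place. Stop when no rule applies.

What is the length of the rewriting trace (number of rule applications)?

start.  V:9 E:11  edges: 1-p->1 1-q->1 1-q->2 2-q->1 2-p->2 3-q->3 4-q->4 5-q->5 6-q->6 7-p->2 8-p->7
1. fire R1 via {0↦2, 1↦7, 2↦8}  →  V:7 E:9  edges: 1-p->1 1-q->1 1-q->2 2-q->1 2-p->2 3-q->3 4-q->4 5-q->5 6-q->6
2. fire R2 via {0↦1, 1↦2}  →  V:7 E:6  edges: 1-q->1 1-q->2 3-q->3 4-q->4 5-q->5 6-q->6
3. fire R3 via {0↦0, 1↦1, 2↦3}  →  V:6 E:5  edges: 1-q->1 1-q->2 4-q->4 5-q->5 6-q->6
4. fire R3 via {0↦0, 1↦1, 2↦4}  →  V:5 E:4  edges: 1-q->1 1-q->2 5-q->5 6-q->6
5. fire R3 via {0↦0, 1↦1, 2↦5}  →  V:4 E:3  edges: 1-q->1 1-q->2 6-q->6
6. fire R3 via {0↦0, 1↦1, 2↦6}  →  V:3 E:2  edges: 1-q->1 1-q->2
normal form: no rule applies after step 6

Answer: 6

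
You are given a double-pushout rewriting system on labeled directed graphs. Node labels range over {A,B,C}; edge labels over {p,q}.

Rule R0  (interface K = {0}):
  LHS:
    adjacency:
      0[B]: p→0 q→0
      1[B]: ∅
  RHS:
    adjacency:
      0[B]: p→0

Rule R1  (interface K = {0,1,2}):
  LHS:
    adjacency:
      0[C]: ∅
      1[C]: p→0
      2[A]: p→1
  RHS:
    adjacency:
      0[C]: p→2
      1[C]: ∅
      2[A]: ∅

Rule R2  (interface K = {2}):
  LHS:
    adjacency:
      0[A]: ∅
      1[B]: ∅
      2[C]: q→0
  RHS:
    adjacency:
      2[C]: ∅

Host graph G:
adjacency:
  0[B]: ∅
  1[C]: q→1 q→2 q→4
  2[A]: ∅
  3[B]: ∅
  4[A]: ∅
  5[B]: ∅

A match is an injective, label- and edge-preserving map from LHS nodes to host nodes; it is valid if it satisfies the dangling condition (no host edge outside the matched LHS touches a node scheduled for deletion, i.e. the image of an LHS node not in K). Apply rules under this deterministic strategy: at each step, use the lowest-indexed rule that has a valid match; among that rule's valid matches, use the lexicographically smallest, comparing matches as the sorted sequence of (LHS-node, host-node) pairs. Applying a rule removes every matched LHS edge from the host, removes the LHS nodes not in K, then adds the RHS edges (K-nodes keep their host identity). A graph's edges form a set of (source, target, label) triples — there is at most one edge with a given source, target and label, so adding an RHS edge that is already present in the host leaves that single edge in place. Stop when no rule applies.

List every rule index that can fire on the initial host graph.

Answer: [R2]

Steps:
R0: no valid match — LHS pattern not found
R1: no valid match — LHS pattern not found
R2: 6 valid matches — {0↦2, 1↦0, 2↦1}, {0↦2, 1↦3, 2↦1}, {0↦2, 1↦5, 2↦1} (+3 more)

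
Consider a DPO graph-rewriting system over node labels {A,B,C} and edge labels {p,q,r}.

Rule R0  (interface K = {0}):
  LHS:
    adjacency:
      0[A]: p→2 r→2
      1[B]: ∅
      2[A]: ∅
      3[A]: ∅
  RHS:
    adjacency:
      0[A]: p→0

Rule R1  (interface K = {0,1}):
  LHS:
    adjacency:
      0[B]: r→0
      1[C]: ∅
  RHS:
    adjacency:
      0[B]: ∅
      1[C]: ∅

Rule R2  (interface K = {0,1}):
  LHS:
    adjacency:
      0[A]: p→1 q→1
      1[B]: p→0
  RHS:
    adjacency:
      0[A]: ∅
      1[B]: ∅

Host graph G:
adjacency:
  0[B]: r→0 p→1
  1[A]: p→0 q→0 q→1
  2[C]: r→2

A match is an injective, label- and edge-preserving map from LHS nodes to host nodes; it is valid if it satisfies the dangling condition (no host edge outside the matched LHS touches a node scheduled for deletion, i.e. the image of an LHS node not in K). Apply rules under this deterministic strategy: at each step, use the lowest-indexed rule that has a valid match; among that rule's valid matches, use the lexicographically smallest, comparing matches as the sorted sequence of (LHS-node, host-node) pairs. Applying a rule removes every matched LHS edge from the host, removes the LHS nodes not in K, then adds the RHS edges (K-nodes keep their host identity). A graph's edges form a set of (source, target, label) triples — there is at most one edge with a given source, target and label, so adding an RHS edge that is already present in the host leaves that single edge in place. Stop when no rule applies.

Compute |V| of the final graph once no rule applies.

Answer: 3

Steps:
initial: |V|=3 |E|=6  E = 0-r->0 0-p->1 1-p->0 1-q->0 1-q->1 2-r->2
step 1: apply R1 at {0↦0, 1↦2}  → |V|=3 |E|=5  E = 0-p->1 1-p->0 1-q->0 1-q->1 2-r->2
step 2: apply R2 at {0↦1, 1↦0}  → |V|=3 |E|=2  E = 1-q->1 2-r->2
halt: no rule applies after step 2
NF nodes: {0:B, 1:A, 2:C}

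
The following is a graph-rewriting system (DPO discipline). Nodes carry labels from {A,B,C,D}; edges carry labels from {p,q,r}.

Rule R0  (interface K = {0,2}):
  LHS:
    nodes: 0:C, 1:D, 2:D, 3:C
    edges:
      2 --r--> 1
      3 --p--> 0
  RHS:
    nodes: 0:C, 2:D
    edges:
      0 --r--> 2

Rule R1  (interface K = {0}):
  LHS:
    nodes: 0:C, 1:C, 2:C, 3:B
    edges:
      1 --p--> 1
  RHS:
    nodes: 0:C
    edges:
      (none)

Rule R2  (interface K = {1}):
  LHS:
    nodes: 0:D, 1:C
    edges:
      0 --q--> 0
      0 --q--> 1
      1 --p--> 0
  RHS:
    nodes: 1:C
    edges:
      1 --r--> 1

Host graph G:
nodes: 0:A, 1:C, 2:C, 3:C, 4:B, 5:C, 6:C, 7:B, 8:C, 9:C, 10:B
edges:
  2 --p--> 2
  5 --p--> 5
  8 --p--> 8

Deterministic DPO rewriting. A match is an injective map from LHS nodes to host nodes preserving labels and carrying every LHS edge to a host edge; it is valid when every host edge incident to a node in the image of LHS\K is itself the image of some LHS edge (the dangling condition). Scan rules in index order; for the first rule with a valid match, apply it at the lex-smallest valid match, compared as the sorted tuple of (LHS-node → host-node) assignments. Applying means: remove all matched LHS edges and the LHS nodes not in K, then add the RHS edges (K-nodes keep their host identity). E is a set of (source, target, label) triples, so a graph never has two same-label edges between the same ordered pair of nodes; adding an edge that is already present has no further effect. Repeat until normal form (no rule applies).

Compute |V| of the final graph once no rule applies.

initial: |V|=11 |E|=3  E = 2-p->2 5-p->5 8-p->8
step 1: apply R1 at {0↦1, 1↦2, 2↦3, 3↦4}  → |V|=8 |E|=2  E = 5-p->5 8-p->8
step 2: apply R1 at {0↦1, 1↦5, 2↦6, 3↦7}  → |V|=5 |E|=1  E = 8-p->8
step 3: apply R1 at {0↦1, 1↦8, 2↦9, 3↦10}  → |V|=2 |E|=0  E = ∅
halt: no rule applies after step 3
NF nodes: {0:A, 1:C}

Answer: 2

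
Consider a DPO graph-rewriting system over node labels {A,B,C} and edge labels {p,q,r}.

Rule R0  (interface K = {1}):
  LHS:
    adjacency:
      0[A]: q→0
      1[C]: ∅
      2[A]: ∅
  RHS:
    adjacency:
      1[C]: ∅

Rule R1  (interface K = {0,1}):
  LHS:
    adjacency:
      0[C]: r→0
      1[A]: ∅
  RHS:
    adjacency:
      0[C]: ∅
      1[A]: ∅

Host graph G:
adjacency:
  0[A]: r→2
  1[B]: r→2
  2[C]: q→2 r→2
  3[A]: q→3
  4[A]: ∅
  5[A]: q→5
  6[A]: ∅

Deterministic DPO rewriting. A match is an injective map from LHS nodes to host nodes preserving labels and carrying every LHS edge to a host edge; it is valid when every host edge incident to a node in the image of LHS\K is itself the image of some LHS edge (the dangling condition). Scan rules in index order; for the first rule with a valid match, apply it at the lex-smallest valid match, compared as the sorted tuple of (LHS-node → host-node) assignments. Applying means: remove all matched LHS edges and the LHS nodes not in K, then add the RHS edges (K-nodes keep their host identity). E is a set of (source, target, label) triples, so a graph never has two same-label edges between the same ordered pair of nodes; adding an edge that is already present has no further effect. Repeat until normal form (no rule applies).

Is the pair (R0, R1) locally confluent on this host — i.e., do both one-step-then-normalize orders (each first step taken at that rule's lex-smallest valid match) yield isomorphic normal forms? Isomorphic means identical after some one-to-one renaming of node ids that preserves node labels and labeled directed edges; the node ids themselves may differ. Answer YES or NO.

branch R0-first: apply at {0↦3, 1↦2, 2↦4} → |E|=5, then 2 more step(s) → NF |V|=3 |E|=3 V={0:A, 1:B, 2:C} E=0-r->2 1-r->2 2-q->2
branch R1-first: apply at {0↦2, 1↦0} → |E|=5, then 2 more step(s) → NF |V|=3 |E|=3 V={0:A, 1:B, 2:C} E=0-r->2 1-r->2 2-q->2
graphs isomorphic (equal up to label-preserving node renaming)

Answer: YES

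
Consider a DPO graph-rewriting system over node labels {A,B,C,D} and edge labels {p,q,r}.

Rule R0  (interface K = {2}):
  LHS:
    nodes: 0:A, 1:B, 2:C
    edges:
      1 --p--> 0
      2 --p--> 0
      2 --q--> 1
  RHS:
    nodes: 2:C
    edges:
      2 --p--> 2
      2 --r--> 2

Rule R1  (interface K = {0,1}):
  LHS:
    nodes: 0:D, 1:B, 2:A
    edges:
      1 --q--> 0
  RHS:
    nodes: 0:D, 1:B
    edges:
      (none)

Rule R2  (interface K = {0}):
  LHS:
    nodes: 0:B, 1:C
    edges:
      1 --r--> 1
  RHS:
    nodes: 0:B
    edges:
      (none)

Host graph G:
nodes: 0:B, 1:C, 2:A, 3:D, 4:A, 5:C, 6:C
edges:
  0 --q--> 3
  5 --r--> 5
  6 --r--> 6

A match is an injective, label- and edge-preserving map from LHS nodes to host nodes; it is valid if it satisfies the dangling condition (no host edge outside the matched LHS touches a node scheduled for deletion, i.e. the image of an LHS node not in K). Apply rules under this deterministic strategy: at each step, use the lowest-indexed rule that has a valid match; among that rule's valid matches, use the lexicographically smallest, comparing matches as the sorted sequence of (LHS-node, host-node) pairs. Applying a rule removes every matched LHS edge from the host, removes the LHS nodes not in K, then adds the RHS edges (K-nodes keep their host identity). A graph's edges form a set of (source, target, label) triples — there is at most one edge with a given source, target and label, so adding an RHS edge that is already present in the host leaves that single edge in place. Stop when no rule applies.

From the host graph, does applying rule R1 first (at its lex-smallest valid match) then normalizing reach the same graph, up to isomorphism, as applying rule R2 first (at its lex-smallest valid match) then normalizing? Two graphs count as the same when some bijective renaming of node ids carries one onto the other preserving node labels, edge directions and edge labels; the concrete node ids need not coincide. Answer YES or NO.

Answer: YES

Derivation:
branch R1-first: apply at {0↦3, 1↦0, 2↦2} → |E|=2, then 2 more step(s) → NF |V|=4 |E|=0 V={0:B, 1:C, 3:D, 4:A} E=∅
branch R2-first: apply at {0↦0, 1↦5} → |E|=2, then 2 more step(s) → NF |V|=4 |E|=0 V={0:B, 1:C, 3:D, 4:A} E=∅
graphs isomorphic (equal up to label-preserving node renaming)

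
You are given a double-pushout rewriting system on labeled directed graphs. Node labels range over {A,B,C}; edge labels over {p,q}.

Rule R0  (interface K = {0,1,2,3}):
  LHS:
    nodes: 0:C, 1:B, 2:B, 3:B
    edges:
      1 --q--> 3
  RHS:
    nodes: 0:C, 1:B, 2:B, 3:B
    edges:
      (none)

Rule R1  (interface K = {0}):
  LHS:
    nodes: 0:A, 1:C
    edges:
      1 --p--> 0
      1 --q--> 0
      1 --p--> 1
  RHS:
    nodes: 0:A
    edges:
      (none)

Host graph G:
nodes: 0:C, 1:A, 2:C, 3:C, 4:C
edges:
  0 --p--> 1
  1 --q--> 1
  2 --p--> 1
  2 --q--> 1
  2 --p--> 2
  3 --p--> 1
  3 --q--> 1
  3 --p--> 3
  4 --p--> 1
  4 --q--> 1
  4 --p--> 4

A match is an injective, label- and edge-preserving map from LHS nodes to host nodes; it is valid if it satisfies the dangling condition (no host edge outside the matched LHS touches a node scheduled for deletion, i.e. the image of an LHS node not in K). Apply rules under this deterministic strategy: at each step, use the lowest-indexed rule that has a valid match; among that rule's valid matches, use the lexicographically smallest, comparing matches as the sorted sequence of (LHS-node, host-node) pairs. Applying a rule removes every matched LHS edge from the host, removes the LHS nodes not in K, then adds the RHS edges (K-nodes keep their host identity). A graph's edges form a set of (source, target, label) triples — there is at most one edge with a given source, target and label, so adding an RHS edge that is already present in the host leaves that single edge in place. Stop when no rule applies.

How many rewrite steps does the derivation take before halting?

Answer: 3

Derivation:
[0] host  ⇒  5 nodes, 11 edges  {0-p->1 1-q->1 2-p->1 2-q->1 2-p->2 3-p->1 3-q->1 3-p->3 4-p->1 4-q->1 4-p->4}
[1] R1 @ {0↦1, 1↦2}  ⇒  4 nodes, 8 edges  {0-p->1 1-q->1 3-p->1 3-q->1 3-p->3 4-p->1 4-q->1 4-p->4}
[2] R1 @ {0↦1, 1↦3}  ⇒  3 nodes, 5 edges  {0-p->1 1-q->1 4-p->1 4-q->1 4-p->4}
[3] R1 @ {0↦1, 1↦4}  ⇒  2 nodes, 2 edges  {0-p->1 1-q->1}
final graph: no rule applies after step 3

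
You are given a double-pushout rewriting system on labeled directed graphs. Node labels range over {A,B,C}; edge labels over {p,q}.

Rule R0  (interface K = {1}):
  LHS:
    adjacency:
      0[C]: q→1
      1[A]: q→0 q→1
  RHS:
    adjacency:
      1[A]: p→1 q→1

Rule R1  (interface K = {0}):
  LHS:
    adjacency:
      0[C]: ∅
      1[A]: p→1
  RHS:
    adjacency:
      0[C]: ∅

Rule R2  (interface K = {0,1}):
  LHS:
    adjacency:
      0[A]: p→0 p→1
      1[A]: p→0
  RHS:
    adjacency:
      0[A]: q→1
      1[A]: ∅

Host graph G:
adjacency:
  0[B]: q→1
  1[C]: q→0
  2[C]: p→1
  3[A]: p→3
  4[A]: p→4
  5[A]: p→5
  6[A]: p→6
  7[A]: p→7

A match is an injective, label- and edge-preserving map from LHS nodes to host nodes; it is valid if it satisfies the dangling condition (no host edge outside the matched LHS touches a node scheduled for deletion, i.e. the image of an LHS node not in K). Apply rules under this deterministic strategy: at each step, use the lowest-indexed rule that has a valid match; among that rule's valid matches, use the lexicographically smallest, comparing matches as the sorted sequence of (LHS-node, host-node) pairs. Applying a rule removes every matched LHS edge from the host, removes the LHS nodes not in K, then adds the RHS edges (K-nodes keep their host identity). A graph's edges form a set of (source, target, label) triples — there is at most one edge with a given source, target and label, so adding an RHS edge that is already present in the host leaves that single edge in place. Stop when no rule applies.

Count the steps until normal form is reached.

initial: |V|=8 |E|=8  E = 0-q->1 1-q->0 2-p->1 3-p->3 4-p->4 5-p->5 6-p->6 7-p->7
step 1: apply R1 at {0↦1, 1↦3}  → |V|=7 |E|=7  E = 0-q->1 1-q->0 2-p->1 4-p->4 5-p->5 6-p->6 7-p->7
step 2: apply R1 at {0↦1, 1↦4}  → |V|=6 |E|=6  E = 0-q->1 1-q->0 2-p->1 5-p->5 6-p->6 7-p->7
step 3: apply R1 at {0↦1, 1↦5}  → |V|=5 |E|=5  E = 0-q->1 1-q->0 2-p->1 6-p->6 7-p->7
step 4: apply R1 at {0↦1, 1↦6}  → |V|=4 |E|=4  E = 0-q->1 1-q->0 2-p->1 7-p->7
step 5: apply R1 at {0↦1, 1↦7}  → |V|=3 |E|=3  E = 0-q->1 1-q->0 2-p->1
halt: no rule applies after step 5

Answer: 5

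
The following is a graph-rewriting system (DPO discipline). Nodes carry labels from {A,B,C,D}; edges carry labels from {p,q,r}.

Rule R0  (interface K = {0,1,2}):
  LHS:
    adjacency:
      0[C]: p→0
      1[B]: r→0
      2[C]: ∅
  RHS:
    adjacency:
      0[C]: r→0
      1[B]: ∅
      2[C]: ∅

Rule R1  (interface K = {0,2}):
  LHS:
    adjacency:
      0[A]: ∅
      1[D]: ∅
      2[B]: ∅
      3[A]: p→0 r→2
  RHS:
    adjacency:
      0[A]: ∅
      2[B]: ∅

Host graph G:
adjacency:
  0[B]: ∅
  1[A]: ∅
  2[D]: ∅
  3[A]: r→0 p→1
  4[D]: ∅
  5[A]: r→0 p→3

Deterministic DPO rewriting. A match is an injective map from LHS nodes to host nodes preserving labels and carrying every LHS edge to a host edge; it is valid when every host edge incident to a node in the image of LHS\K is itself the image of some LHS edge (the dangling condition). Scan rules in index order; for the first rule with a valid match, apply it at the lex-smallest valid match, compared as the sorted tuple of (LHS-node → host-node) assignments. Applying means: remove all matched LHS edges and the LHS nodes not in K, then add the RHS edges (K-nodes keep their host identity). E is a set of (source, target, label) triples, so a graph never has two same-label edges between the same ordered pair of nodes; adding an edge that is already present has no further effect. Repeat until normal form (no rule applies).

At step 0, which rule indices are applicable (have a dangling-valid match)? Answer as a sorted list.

Answer: [R1]

Steps:
R0: no valid match — LHS pattern not found
R1: 2 valid matches — {0↦3, 1↦2, 2↦0, 3↦5}, {0↦3, 1↦4, 2↦0, 3↦5}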